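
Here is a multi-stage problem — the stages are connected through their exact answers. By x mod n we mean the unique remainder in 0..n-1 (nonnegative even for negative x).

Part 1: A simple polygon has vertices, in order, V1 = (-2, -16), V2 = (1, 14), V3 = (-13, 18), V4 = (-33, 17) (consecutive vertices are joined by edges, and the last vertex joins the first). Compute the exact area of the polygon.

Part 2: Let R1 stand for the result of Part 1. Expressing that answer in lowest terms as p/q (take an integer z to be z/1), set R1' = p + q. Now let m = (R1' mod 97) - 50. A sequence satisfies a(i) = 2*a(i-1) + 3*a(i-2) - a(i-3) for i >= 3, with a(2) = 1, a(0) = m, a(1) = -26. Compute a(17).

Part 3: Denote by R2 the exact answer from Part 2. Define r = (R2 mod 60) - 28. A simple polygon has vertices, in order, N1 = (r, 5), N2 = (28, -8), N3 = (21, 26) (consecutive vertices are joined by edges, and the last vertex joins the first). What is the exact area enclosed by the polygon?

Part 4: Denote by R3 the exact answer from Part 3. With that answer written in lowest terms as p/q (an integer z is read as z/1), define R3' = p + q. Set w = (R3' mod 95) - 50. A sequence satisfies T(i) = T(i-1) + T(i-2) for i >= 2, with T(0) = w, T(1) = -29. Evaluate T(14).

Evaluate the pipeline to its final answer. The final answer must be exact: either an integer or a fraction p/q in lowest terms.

Part 1: cross terms: (-2*14 - 1*-16)=-12, (1*18 - -13*14)=200, (-13*17 - -33*18)=373, (-33*-16 - -2*17)=562; twice the area = |1123| = 1123; area = 1123/2; answer 1123/2
Part 2: R1 = 1123/2; threaded value p + q = 1125; m = 8; a(3) = 2*(1) + 3*(-26) - 1*(8) = -84; iterating: a(3)=-84, a(4)=-139, a(5)=-531, a(6)=-1395, a(7)=-4244, a(8)=-12142, a(9)=-35621, a(10)=-103424, a(11)=-301569, a(12)=-877789, a(13)=-2556861, a(14)=-7445520, a(15)=-21683834, a(16)=-63147367, a(17)=-183900716; answer -183900716
Part 3: R2 = -183900716; r = -24; cross terms: (-24*-8 - 28*5)=52, (28*26 - 21*-8)=896, (21*5 - -24*26)=729; twice the area = |1677| = 1677; area = 1677/2; answer 1677/2
Part 4: R3 = 1677/2; threaded value p + q = 1679; w = 14; T(2) = 1*(-29) + 1*(14) = -15; iterating: T(2)=-15, T(3)=-44, T(4)=-59, T(5)=-103, T(6)=-162, T(7)=-265, T(8)=-427, T(9)=-692, T(10)=-1119, T(11)=-1811, T(12)=-2930, T(13)=-4741, T(14)=-7671; answer -7671

-7671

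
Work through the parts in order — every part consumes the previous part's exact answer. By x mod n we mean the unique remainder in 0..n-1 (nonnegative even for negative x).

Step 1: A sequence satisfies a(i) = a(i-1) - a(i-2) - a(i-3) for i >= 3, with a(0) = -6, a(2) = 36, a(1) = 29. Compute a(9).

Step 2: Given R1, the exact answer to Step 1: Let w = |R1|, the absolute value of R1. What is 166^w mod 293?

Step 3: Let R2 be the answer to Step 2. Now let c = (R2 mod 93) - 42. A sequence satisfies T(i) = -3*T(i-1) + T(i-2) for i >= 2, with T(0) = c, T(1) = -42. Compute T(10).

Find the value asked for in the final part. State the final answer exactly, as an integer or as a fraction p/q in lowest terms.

1552724

Step 1: a(3) = 1*(36) - 1*(29) - 1*(-6) = 13; iterating: a(3)=13, a(4)=-52, a(5)=-101, a(6)=-62, a(7)=91, a(8)=254, a(9)=225; answer 225
Step 2: R1 = 225; w = 225; squarings mod 293: 166^1=166, 166^2=14, 166^4=196, 166^8=33, 166^16=210, 166^32=150, 166^64=232, 166^128=205; 166^225 = 166^1 * 166^32 * 166^64 * 166^128 = 116 (mod 293); answer 116
Step 3: R2 = 116; c = -19; T(2) = -3*(-42) + 1*(-19) = 107; iterating: T(2)=107, T(3)=-363, T(4)=1196, T(5)=-3951, T(6)=13049, T(7)=-43098, T(8)=142343, T(9)=-470127, T(10)=1552724; answer 1552724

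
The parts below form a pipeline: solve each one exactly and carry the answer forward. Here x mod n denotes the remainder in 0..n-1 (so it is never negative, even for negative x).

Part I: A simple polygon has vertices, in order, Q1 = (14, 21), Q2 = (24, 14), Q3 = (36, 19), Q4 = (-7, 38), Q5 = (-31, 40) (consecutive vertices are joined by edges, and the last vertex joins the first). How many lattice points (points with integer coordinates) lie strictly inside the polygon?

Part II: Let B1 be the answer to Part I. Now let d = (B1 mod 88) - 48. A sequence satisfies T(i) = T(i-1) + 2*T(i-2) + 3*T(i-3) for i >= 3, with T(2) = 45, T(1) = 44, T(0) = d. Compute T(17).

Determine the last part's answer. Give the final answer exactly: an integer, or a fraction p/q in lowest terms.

Part I: cross terms: (14*14 - 24*21)=-308, (24*19 - 36*14)=-48, (36*38 - -7*19)=1501, (-7*40 - -31*38)=898, (-31*21 - 14*40)=-1211; twice the area = |832| = 832; area = 416; boundary points = 1 + 1 + 1 + 2 + 1 = 6; strictly interior points = area - boundary/2 + 1 = 414; answer 414
Part II: B1 = 414; d = 14; T(3) = 1*(45) + 2*(44) + 3*(14) = 175; iterating: T(3)=175, T(4)=397, T(5)=882, T(6)=2201, T(7)=5156, T(8)=12204, T(9)=29119, T(10)=68995, T(11)=163845, T(12)=389192, T(13)=923867, T(14)=2193786, T(15)=5209096, T(16)=12368269, T(17)=29367819; answer 29367819

29367819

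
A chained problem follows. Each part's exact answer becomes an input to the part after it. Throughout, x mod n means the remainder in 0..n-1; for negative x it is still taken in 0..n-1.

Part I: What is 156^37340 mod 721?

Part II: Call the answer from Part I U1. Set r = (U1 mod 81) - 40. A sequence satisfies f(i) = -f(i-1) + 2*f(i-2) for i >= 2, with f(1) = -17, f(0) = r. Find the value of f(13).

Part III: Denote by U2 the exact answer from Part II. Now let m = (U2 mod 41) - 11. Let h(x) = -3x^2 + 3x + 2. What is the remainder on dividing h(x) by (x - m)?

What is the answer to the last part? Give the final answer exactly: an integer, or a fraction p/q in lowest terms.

Part I: squarings mod 721: 156^1=156, 156^2=543, 156^4=681, 156^8=158, 156^16=450, 156^32=620, 156^64=107, 156^128=634, 156^256=359, 156^512=543, 156^1024=681, 156^2048=158, 156^4096=450, 156^8192=620, 156^16384=107, 156^32768=634; 156^37340 = 156^4 * 156^8 * 156^16 * 156^64 * 156^128 * 156^256 * 156^4096 * 156^32768 = 158 (mod 721); answer 158
Part II: U1 = 158; r = 37; f(2) = -1*(-17) + 2*(37) = 91; iterating: f(2)=91, f(3)=-125, f(4)=307, f(5)=-557, f(6)=1171, f(7)=-2285, f(8)=4627, f(9)=-9197, f(10)=18451, f(11)=-36845, f(12)=73747, f(13)=-147437; answer -147437
Part III: U2 = -147437; m = 29; remainder = value at the root: -3*(29)^2 + 3*(29)^1 + 2 = (-2523) + (87) + (2) = -2434; answer -2434

-2434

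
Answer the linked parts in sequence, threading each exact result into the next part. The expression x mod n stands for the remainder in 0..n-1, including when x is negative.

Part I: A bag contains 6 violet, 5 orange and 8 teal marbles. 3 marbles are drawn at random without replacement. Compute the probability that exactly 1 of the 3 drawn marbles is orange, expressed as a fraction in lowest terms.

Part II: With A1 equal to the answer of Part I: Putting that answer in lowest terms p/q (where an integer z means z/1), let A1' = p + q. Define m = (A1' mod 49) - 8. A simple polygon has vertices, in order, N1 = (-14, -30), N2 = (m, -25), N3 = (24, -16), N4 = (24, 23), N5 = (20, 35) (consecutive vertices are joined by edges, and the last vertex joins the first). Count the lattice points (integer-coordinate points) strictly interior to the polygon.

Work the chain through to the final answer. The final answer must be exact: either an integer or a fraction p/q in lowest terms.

Part I: total draws C(19,3) = 969; favorable C(5,1)*C(14,2) = 455; P = 455/969; answer 455/969
Part II: A1 = 455/969; threaded value p + q = 1424; m = -5; cross terms: (-14*-25 - -5*-30)=200, (-5*-16 - 24*-25)=680, (24*23 - 24*-16)=936, (24*35 - 20*23)=380, (20*-30 - -14*35)=-110; twice the area = |2086| = 2086; area = 1043; boundary points = 1 + 1 + 39 + 4 + 1 = 46; strictly interior points = area - boundary/2 + 1 = 1021; answer 1021

1021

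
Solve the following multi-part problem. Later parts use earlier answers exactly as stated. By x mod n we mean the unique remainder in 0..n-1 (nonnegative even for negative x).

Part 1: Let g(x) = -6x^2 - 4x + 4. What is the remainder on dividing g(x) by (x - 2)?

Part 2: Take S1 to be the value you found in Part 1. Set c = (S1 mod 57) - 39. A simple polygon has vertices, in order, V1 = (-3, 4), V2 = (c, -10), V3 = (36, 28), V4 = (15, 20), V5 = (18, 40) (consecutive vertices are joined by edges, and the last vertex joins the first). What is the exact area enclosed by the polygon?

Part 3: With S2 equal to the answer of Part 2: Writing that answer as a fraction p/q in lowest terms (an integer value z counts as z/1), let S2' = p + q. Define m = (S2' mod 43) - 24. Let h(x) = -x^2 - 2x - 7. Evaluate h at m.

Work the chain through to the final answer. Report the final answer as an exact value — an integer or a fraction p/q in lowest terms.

-127

Part 1: remainder = value at the root: -6*(2)^2 - 4*(2)^1 + 4 = (-24) + (-8) + (4) = -28; answer -28
Part 2: S1 = -28; c = -10; cross terms: (-3*-10 - -10*4)=70, (-10*28 - 36*-10)=80, (36*20 - 15*28)=300, (15*40 - 18*20)=240, (18*4 - -3*40)=192; twice the area = |882| = 882; area = 441; answer 441
Part 3: S2 = 441; threaded value p + q = 442; m = -12; -1*(-12)^2 - 2*(-12)^1 - 7 = (-144) + (24) + (-7) = -127; answer -127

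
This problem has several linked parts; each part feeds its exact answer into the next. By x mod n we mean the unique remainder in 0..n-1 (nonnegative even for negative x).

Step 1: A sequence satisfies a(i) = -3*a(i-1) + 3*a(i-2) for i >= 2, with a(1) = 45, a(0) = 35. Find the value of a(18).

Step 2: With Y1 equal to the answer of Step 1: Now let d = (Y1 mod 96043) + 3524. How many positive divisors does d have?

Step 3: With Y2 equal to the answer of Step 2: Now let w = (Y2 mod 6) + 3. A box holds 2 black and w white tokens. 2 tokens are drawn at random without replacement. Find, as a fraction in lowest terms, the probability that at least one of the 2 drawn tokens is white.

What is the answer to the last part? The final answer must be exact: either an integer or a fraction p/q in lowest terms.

Step 1: a(2) = -3*(45) + 3*(35) = -30; iterating: a(2)=-30, a(3)=225, a(4)=-765, a(5)=2970, a(6)=-11205, a(7)=42525, a(8)=-161190, a(9)=611145, a(10)=-2317005, a(11)=8784450, a(12)=-33304365, a(13)=126266445, a(14)=-478712430, a(15)=1814936625, a(16)=-6880947165, a(17)=26087651370, a(18)=-98905795605; answer -98905795605
Step 2: Y1 = -98905795605; d = 57663; 57663 = 3^2 * 43 * 149; number of divisors = (2+1) * (1+1) * (1+1) = 12; answer 12
Step 3: Y2 = 12; w = 3; total draws C(5,2) = 10; complement C(2,2) = 1; favorable 10 - 1 = 9; P = 9/10; answer 9/10

9/10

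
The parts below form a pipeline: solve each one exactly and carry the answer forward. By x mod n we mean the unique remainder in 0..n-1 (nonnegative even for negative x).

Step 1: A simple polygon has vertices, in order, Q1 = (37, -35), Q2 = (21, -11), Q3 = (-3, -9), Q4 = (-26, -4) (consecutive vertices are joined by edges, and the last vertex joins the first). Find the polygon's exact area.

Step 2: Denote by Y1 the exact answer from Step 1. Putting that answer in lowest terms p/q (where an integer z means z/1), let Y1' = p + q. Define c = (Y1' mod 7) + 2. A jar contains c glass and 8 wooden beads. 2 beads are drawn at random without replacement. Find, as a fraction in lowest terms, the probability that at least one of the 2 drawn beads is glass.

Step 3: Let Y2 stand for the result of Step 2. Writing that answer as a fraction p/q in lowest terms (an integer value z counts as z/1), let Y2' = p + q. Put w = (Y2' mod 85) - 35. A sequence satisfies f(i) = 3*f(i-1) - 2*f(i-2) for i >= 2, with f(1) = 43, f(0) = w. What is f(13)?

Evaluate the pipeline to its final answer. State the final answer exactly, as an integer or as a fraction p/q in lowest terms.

114703

Step 1: cross terms: (37*-11 - 21*-35)=328, (21*-9 - -3*-11)=-222, (-3*-4 - -26*-9)=-222, (-26*-35 - 37*-4)=1058; twice the area = |942| = 942; area = 471; answer 471
Step 2: Y1 = 471; threaded value p + q = 472; c = 5; total draws C(13,2) = 78; complement C(8,2) = 28; favorable 78 - 28 = 50; P = 25/39; answer 25/39
Step 3: Y2 = 25/39; threaded value p + q = 64; w = 29; f(2) = 3*(43) - 2*(29) = 71; iterating: f(2)=71, f(3)=127, f(4)=239, f(5)=463, f(6)=911, f(7)=1807, f(8)=3599, f(9)=7183, f(10)=14351, f(11)=28687, f(12)=57359, f(13)=114703; answer 114703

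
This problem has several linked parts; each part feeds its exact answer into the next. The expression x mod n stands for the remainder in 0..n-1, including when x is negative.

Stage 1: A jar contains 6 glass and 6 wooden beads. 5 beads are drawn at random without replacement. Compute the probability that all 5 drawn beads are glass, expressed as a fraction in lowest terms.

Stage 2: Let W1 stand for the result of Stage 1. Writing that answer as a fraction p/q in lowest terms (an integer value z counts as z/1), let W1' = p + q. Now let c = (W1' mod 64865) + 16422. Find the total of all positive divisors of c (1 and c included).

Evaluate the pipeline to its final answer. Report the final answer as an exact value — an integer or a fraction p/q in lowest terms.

Stage 1: total draws C(12,5) = 792; favorable C(6,5) = 6; P = 1/132; answer 1/132
Stage 2: W1 = 1/132; threaded value p + q = 133; c = 16555; 16555 = 5 * 7 * 11 * 43; sigma = (1 + 5) * (1 + 7) * (1 + 11) * (1 + 43) = 6 * 8 * 12 * 44 = 25344; answer 25344

25344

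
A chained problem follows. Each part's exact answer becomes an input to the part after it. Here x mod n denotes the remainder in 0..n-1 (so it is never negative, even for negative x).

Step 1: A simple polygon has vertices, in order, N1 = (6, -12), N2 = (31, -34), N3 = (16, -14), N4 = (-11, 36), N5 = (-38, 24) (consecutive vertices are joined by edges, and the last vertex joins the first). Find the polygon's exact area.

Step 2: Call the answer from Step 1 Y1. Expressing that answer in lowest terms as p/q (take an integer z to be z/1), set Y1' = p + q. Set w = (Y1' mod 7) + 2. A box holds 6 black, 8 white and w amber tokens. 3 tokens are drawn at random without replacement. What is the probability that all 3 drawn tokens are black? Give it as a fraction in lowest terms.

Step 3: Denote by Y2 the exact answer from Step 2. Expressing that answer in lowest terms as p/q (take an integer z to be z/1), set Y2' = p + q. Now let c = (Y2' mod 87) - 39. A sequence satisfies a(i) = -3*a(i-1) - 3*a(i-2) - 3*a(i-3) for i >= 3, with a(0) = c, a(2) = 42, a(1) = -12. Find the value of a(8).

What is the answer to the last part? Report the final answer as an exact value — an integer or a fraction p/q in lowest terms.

3996

Step 1: cross terms: (6*-34 - 31*-12)=168, (31*-14 - 16*-34)=110, (16*36 - -11*-14)=422, (-11*24 - -38*36)=1104, (-38*-12 - 6*24)=312; twice the area = |2116| = 2116; area = 1058; answer 1058
Step 2: Y1 = 1058; threaded value p + q = 1059; w = 4; total draws C(18,3) = 816; favorable C(6,3) = 20; P = 5/204; answer 5/204
Step 3: Y2 = 5/204; threaded value p + q = 209; c = -4; a(3) = -3*(42) - 3*(-12) - 3*(-4) = -78; iterating: a(3)=-78, a(4)=144, a(5)=-324, a(6)=774, a(7)=-1782, a(8)=3996; answer 3996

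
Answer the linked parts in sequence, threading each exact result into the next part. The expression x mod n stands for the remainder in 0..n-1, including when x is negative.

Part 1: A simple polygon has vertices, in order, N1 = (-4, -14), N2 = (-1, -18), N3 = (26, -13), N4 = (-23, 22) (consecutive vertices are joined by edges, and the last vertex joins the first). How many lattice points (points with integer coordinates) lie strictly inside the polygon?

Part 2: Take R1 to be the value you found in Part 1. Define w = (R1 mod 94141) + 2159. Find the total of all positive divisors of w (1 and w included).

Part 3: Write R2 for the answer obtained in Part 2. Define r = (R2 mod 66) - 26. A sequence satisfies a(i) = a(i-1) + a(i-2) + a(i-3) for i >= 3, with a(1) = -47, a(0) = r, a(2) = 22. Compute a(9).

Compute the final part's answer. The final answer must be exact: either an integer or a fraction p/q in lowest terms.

Part 1: cross terms: (-4*-18 - -1*-14)=58, (-1*-13 - 26*-18)=481, (26*22 - -23*-13)=273, (-23*-14 - -4*22)=410; twice the area = |1222| = 1222; area = 611; boundary points = 1 + 1 + 7 + 1 = 10; strictly interior points = area - boundary/2 + 1 = 607; answer 607
Part 2: R1 = 607; w = 2766; 2766 = 2 * 3 * 461; sigma = (1 + 2) * (1 + 3) * (1 + 461) = 3 * 4 * 462 = 5544; answer 5544
Part 3: R2 = 5544; r = -26; a(3) = 1*(22) + 1*(-47) + 1*(-26) = -51; iterating: a(3)=-51, a(4)=-76, a(5)=-105, a(6)=-232, a(7)=-413, a(8)=-750, a(9)=-1395; answer -1395

-1395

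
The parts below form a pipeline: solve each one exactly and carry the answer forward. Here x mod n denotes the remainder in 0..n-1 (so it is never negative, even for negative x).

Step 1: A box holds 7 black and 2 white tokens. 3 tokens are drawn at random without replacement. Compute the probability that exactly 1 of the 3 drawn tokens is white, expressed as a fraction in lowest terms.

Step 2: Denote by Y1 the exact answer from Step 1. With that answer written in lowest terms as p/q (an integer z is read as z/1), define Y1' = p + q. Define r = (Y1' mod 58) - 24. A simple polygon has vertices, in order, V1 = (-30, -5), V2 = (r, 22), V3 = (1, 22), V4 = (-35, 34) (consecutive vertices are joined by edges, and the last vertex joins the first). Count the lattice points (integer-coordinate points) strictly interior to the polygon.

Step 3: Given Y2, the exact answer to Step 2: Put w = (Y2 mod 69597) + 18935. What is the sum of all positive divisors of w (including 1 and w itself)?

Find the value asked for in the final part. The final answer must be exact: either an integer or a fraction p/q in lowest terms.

19290

Step 1: total draws C(9,3) = 84; favorable C(2,1)*C(7,2) = 42; P = 1/2; answer 1/2
Step 2: Y1 = 1/2; threaded value p + q = 3; r = -21; cross terms: (-30*22 - -21*-5)=-765, (-21*22 - 1*22)=-484, (1*34 - -35*22)=804, (-35*-5 - -30*34)=1195; twice the area = |750| = 750; area = 375; boundary points = 9 + 22 + 12 + 1 = 44; strictly interior points = area - boundary/2 + 1 = 354; answer 354
Step 3: Y2 = 354; w = 19289; 19289 is prime, so its only divisors are 1 and 19289; sigma = 1 + 19289 = 19290; answer 19290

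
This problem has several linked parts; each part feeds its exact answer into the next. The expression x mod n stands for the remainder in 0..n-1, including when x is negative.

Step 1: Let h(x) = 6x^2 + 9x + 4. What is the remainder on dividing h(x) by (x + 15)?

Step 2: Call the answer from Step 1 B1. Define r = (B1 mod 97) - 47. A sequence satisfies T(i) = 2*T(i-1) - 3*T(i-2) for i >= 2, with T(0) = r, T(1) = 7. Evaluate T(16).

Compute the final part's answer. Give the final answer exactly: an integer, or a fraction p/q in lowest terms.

Step 1: remainder = value at the root: 6*(-15)^2 + 9*(-15)^1 + 4 = (1350) + (-135) + (4) = 1219; answer 1219
Step 2: B1 = 1219; r = 8; T(2) = 2*(7) - 3*(8) = -10; iterating: T(2)=-10, T(3)=-41, T(4)=-52, T(5)=19, T(6)=194, T(7)=331, T(8)=80, T(9)=-833, T(10)=-1906, T(11)=-1313, T(12)=3092, T(13)=10123, T(14)=10970, T(15)=-8429, T(16)=-49768; answer -49768

-49768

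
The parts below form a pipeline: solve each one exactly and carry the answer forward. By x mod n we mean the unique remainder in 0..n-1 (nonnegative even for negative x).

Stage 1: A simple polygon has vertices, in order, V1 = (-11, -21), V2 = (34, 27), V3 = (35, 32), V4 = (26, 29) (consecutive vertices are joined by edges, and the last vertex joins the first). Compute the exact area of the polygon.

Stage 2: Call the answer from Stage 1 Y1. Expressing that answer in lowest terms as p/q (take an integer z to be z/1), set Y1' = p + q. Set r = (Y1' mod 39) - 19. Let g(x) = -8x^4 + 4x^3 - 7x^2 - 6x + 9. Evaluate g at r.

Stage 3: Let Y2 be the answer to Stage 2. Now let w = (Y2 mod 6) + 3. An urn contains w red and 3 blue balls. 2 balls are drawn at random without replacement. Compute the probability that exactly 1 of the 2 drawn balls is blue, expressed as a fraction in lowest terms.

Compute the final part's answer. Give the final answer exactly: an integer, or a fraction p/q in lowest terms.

1/2

Stage 1: cross terms: (-11*27 - 34*-21)=417, (34*32 - 35*27)=143, (35*29 - 26*32)=183, (26*-21 - -11*29)=-227; twice the area = |516| = 516; area = 258; answer 258
Stage 2: Y1 = 258; threaded value p + q = 259; r = 6; -8*(6)^4 + 4*(6)^3 - 7*(6)^2 - 6*(6)^1 + 9 = (-10368) + (864) + (-252) + (-36) + (9) = -9783; answer -9783
Stage 3: Y2 = -9783; w = 6; total draws C(9,2) = 36; favorable C(3,1)*C(6,1) = 18; P = 1/2; answer 1/2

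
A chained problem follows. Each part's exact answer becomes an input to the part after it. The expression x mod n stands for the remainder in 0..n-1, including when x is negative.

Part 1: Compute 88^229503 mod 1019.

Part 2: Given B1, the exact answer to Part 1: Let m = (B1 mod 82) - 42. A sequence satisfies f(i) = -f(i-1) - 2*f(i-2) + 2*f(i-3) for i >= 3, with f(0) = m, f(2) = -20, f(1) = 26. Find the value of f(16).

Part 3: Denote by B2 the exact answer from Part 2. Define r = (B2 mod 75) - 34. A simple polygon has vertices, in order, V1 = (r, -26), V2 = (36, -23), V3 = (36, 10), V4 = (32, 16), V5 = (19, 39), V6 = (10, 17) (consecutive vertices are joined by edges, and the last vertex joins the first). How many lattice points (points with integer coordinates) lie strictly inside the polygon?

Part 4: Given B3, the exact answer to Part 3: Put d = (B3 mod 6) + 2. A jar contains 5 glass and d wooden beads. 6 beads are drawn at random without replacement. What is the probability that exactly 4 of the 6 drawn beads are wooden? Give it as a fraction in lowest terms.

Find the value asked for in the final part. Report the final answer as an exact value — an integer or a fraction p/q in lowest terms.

Part 1: squarings mod 1019: 88^1=88, 88^2=611, 88^4=367, 88^8=181, 88^16=153, 88^32=991, 88^64=784, 88^128=199, 88^256=879, 88^512=239, 88^1024=57, 88^2048=192, 88^4096=180, 88^8192=811, 88^16384=466, 88^32768=109, 88^65536=672, 88^131072=167; 88^229503 = 88^1 * 88^2 * 88^4 * 88^8 * 88^16 * 88^32 * 88^64 * 88^32768 * 88^65536 * 88^131072 = 352 (mod 1019); answer 352
Part 2: B1 = 352; m = -18; f(3) = -1*(-20) - 2*(26) + 2*(-18) = -68; iterating: f(3)=-68, f(4)=160, f(5)=-64, f(6)=-392, f(7)=840, f(8)=-184, f(9)=-2280, f(10)=4328, f(11)=-136, f(12)=-13080, f(13)=22008, f(14)=3880, f(15)=-74056, f(16)=110312; answer 110312
Part 3: B2 = 110312; r = 28; cross terms: (28*-23 - 36*-26)=292, (36*10 - 36*-23)=1188, (36*16 - 32*10)=256, (32*39 - 19*16)=944, (19*17 - 10*39)=-67, (10*-26 - 28*17)=-736; twice the area = |1877| = 1877; area = 1877/2; boundary points = 1 + 33 + 2 + 1 + 1 + 1 = 39; strictly interior points = area - boundary/2 + 1 = 920; answer 920
Part 4: B3 = 920; d = 4; total draws C(9,6) = 84; favorable C(4,4)*C(5,2) = 10; P = 5/42; answer 5/42

5/42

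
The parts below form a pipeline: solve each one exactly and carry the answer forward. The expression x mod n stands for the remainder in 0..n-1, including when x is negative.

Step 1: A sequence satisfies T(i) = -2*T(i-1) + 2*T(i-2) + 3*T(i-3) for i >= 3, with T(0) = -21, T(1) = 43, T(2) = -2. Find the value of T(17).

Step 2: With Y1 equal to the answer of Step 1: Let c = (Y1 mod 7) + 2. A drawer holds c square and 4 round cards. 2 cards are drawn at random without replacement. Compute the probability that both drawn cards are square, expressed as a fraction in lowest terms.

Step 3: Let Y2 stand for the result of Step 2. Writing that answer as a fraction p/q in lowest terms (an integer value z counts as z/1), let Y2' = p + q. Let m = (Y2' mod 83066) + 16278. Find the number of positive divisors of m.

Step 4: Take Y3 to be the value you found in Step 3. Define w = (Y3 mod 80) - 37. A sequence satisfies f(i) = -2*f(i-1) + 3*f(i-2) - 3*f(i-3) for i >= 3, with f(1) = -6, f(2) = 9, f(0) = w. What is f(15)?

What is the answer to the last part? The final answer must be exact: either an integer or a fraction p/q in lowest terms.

39370914

Step 1: T(3) = -2*(-2) + 2*(43) + 3*(-21) = 27; iterating: T(3)=27, T(4)=71, T(5)=-94, T(6)=411, T(7)=-797, T(8)=2134, T(9)=-4629, T(10)=11135, T(11)=-25126, T(12)=58635, T(13)=-134117, T(14)=310126, T(15)=-712581, T(16)=1643063, T(17)=-3780910; answer -3780910
Step 2: Y1 = -3780910; c = 2; total draws C(6,2) = 15; favorable C(2,2) = 1; P = 1/15; answer 1/15
Step 3: Y2 = 1/15; threaded value p + q = 16; m = 16294; 16294 = 2 * 8147; number of divisors = (1+1) * (1+1) = 4; answer 4
Step 4: Y3 = 4; w = -33; f(3) = -2*(9) + 3*(-6) - 3*(-33) = 63; iterating: f(3)=63, f(4)=-81, f(5)=324, f(6)=-1080, f(7)=3375, f(8)=-10962, f(9)=35289, f(10)=-113589, f(11)=365931, f(12)=-1178496, f(13)=3795552, f(14)=-12224385, f(15)=39370914; answer 39370914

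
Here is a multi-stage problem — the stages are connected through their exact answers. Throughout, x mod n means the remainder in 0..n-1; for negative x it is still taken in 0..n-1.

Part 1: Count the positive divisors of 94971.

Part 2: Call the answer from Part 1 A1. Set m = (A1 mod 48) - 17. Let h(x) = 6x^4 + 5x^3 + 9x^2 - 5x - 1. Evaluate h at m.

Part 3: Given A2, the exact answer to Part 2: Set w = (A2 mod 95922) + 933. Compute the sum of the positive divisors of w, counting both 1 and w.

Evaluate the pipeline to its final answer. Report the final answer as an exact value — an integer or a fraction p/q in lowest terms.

Part 1: 94971 = 3 * 31657; number of divisors = (1+1) * (1+1) = 4; answer 4
Part 2: A1 = 4; m = -13; 6*(-13)^4 + 5*(-13)^3 + 9*(-13)^2 - 5*(-13)^1 - 1 = (171366) + (-10985) + (1521) + (65) + (-1) = 161966; answer 161966
Part 3: A2 = 161966; w = 66977; 66977 is prime, so its only divisors are 1 and 66977; sigma = 1 + 66977 = 66978; answer 66978

66978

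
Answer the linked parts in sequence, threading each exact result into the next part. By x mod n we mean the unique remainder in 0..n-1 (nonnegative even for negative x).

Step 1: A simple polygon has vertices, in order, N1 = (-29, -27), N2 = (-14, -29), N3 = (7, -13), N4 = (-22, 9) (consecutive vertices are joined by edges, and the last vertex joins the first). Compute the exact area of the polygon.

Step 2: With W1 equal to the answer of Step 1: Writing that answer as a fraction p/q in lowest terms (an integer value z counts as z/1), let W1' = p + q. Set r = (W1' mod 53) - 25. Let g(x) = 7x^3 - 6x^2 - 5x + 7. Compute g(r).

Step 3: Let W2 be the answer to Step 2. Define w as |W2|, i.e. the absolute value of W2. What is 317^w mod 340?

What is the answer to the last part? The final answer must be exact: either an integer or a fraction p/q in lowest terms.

133

Step 1: cross terms: (-29*-29 - -14*-27)=463, (-14*-13 - 7*-29)=385, (7*9 - -22*-13)=-223, (-22*-27 - -29*9)=855; twice the area = |1480| = 1480; area = 740; answer 740
Step 2: W1 = 740; threaded value p + q = 741; r = 27; 7*(27)^3 - 6*(27)^2 - 5*(27)^1 + 7 = (137781) + (-4374) + (-135) + (7) = 133279; answer 133279
Step 3: W2 = 133279; w = 133279; squarings mod 340: 317^1=317, 317^2=189, 317^4=21, 317^8=101, 317^16=1, 317^32=1, 317^64=1, 317^128=1, 317^256=1, 317^512=1, 317^1024=1, 317^2048=1, 317^4096=1, 317^8192=1, 317^16384=1, 317^32768=1, 317^65536=1, 317^131072=1; 317^133279 = 317^1 * 317^2 * 317^4 * 317^8 * 317^16 * 317^128 * 317^2048 * 317^131072 = 133 (mod 340); answer 133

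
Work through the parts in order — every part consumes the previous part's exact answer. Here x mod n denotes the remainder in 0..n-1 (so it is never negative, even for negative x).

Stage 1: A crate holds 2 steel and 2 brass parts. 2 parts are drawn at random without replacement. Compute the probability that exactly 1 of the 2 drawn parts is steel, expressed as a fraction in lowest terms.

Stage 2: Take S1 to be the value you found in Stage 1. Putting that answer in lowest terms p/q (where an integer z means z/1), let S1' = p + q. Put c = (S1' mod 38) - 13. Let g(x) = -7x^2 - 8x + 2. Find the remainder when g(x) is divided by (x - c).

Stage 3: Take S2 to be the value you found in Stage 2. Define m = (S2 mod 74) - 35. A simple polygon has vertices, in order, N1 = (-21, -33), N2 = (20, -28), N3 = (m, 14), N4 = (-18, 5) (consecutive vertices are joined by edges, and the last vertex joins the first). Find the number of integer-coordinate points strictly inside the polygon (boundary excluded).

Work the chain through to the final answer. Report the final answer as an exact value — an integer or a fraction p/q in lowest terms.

1677

Stage 1: total draws C(4,2) = 6; favorable C(2,1)*C(2,1) = 4; P = 2/3; answer 2/3
Stage 2: S1 = 2/3; threaded value p + q = 5; c = -8; remainder = value at the root: -7*(-8)^2 - 8*(-8)^1 + 2 = (-448) + (64) + (2) = -382; answer -382
Stage 3: S2 = -382; m = 27; cross terms: (-21*-28 - 20*-33)=1248, (20*14 - 27*-28)=1036, (27*5 - -18*14)=387, (-18*-33 - -21*5)=699; twice the area = |3370| = 3370; area = 1685; boundary points = 1 + 7 + 9 + 1 = 18; strictly interior points = area - boundary/2 + 1 = 1677; answer 1677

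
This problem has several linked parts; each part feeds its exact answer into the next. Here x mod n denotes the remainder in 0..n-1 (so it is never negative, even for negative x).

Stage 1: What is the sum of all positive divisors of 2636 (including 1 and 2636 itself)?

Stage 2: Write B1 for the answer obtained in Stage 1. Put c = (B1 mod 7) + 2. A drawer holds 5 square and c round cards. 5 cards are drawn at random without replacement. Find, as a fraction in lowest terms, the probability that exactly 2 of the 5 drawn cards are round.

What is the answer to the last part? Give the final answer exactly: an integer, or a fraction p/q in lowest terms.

Stage 1: 2636 = 2^2 * 659; sigma = (1 + 2 + 4) * (1 + 659) = 7 * 660 = 4620; answer 4620
Stage 2: B1 = 4620; c = 2; total draws C(7,5) = 21; favorable C(2,2)*C(5,3) = 10; P = 10/21; answer 10/21

10/21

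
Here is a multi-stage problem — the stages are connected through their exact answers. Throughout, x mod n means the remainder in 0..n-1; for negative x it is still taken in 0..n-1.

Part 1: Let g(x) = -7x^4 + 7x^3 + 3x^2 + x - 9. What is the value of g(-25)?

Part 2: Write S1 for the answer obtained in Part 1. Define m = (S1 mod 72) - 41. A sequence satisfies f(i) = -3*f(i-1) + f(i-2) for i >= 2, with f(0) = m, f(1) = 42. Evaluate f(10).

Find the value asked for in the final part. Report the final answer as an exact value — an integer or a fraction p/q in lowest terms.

Part 1: -7*(-25)^4 + 7*(-25)^3 + 3*(-25)^2 + 1*(-25)^1 - 9 = (-2734375) + (-109375) + (1875) + (-25) + (-9) = -2841909; answer -2841909
Part 2: S1 = -2841909; m = -38; f(2) = -3*(42) + 1*(-38) = -164; iterating: f(2)=-164, f(3)=534, f(4)=-1766, f(5)=5832, f(6)=-19262, f(7)=63618, f(8)=-210116, f(9)=693966, f(10)=-2292014; answer -2292014

-2292014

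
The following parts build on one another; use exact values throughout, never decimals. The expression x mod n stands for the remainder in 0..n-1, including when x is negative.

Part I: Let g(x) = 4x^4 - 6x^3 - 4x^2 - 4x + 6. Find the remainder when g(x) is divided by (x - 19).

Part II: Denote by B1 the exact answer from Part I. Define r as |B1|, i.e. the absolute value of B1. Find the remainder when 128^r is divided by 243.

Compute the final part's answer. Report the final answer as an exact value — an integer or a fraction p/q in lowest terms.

Part I: remainder = value at the root: 4*(19)^4 - 6*(19)^3 - 4*(19)^2 - 4*(19)^1 + 6 = (521284) + (-41154) + (-1444) + (-76) + (6) = 478616; answer 478616
Part II: B1 = 478616; r = 478616; squarings mod 243: 128^1=128, 128^2=103, 128^4=160, 128^8=85, 128^16=178, 128^32=94, 128^64=88, 128^128=211, 128^256=52, 128^512=31, 128^1024=232, 128^2048=121, 128^4096=61, 128^8192=76, 128^16384=187, 128^32768=220, 128^65536=43, 128^131072=148, 128^262144=34; 128^478616 = 128^8 * 128^16 * 128^128 * 128^256 * 128^1024 * 128^2048 * 128^16384 * 128^65536 * 128^131072 * 128^262144 = 229 (mod 243); answer 229

229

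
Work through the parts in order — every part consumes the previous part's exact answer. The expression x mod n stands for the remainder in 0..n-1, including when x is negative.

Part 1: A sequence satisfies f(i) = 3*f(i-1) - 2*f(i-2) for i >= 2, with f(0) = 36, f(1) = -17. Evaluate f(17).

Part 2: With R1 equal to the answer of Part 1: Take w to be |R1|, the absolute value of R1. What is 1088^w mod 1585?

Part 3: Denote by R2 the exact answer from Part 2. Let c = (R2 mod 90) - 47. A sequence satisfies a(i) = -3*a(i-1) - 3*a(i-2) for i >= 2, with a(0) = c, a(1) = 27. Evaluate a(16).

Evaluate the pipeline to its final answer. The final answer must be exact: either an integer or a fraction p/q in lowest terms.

Part 1: f(2) = 3*(-17) - 2*(36) = -123; iterating: f(2)=-123, f(3)=-335, f(4)=-759, f(5)=-1607, f(6)=-3303, f(7)=-6695, f(8)=-13479, f(9)=-27047, f(10)=-54183, f(11)=-108455, f(12)=-216999, f(13)=-434087, f(14)=-868263, f(15)=-1736615, f(16)=-3473319, f(17)=-6946727; answer -6946727
Part 2: R1 = -6946727; w = 6946727; squarings mod 1585: 1088^1=1088, 1088^2=1334, 1088^4=1186, 1088^8=701, 1088^16=51, 1088^32=1016, 1088^64=421, 1088^128=1306, 1088^256=176, 1088^512=861, 1088^1024=1126, 1088^2048=1461, 1088^4096=1111, 1088^8192=1191, 1088^16384=1491, 1088^32768=911, 1088^65536=966, 1088^131072=1176, 1088^262144=856, 1088^524288=466, 1088^1048576=11, 1088^2097152=121, 1088^4194304=376; 1088^6946727 = 1088^1 * 1088^2 * 1088^4 * 1088^32 * 1088^128 * 1088^256 * 1088^512 * 1088^1024 * 1088^2048 * 1088^4096 * 1088^8192 * 1088^16384 * 1088^32768 * 1088^65536 * 1088^524288 * 1088^2097152 * 1088^4194304 = 297 (mod 1585); answer 297
Part 3: R2 = 297; c = -20; a(2) = -3*(27) - 3*(-20) = -21; iterating: a(2)=-21, a(3)=-18, a(4)=117, a(5)=-297, a(6)=540, a(7)=-729, a(8)=567, a(9)=486, a(10)=-3159, a(11)=8019, a(12)=-14580, a(13)=19683, a(14)=-15309, a(15)=-13122, a(16)=85293; answer 85293

85293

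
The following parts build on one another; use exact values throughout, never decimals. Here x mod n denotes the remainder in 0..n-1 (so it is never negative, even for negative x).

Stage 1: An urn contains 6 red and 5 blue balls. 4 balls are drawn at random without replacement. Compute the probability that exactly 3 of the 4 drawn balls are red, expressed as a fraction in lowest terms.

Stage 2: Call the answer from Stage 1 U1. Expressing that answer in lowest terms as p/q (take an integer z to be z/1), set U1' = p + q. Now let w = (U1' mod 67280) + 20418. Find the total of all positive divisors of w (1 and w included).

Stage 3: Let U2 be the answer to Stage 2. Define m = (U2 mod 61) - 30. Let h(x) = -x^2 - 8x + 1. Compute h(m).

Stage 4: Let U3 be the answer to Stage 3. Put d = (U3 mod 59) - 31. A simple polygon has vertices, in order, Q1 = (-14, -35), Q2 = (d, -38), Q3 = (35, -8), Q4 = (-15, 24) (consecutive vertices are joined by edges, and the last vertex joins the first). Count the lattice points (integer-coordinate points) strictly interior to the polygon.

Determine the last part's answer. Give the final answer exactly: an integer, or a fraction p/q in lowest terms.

Stage 1: total draws C(11,4) = 330; favorable C(6,3)*C(5,1) = 100; P = 10/33; answer 10/33
Stage 2: U1 = 10/33; threaded value p + q = 43; w = 20461; 20461 = 7 * 37 * 79; sigma = (1 + 7) * (1 + 37) * (1 + 79) = 8 * 38 * 80 = 24320; answer 24320
Stage 3: U2 = 24320; m = 12; -1*(12)^2 - 8*(12)^1 + 1 = (-144) + (-96) + (1) = -239; answer -239
Stage 4: U3 = -239; d = 25; cross terms: (-14*-38 - 25*-35)=1407, (25*-8 - 35*-38)=1130, (35*24 - -15*-8)=720, (-15*-35 - -14*24)=861; twice the area = |4118| = 4118; area = 2059; boundary points = 3 + 10 + 2 + 1 = 16; strictly interior points = area - boundary/2 + 1 = 2052; answer 2052

2052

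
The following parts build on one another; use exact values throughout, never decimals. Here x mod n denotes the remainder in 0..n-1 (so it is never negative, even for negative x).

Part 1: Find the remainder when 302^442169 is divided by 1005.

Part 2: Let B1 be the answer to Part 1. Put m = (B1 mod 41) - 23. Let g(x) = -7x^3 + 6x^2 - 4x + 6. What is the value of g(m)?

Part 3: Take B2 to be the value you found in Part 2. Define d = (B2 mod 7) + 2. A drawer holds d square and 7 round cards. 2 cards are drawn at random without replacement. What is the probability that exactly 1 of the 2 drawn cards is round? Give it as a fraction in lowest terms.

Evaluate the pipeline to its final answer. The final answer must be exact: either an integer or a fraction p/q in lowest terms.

28/55

Part 1: squarings mod 1005: 302^1=302, 302^2=754, 302^4=691, 302^8=106, 302^16=181, 302^32=601, 302^64=406, 302^128=16, 302^256=256, 302^512=211, 302^1024=301, 302^2048=151, 302^4096=691, 302^8192=106, 302^16384=181, 302^32768=601, 302^65536=406, 302^131072=16, 302^262144=256; 302^442169 = 302^1 * 302^8 * 302^16 * 302^32 * 302^256 * 302^512 * 302^1024 * 302^2048 * 302^4096 * 302^8192 * 302^32768 * 302^131072 * 302^262144 = 452 (mod 1005); answer 452
Part 2: B1 = 452; m = -22; -7*(-22)^3 + 6*(-22)^2 - 4*(-22)^1 + 6 = (74536) + (2904) + (88) + (6) = 77534; answer 77534
Part 3: B2 = 77534; d = 4; total draws C(11,2) = 55; favorable C(7,1)*C(4,1) = 28; P = 28/55; answer 28/55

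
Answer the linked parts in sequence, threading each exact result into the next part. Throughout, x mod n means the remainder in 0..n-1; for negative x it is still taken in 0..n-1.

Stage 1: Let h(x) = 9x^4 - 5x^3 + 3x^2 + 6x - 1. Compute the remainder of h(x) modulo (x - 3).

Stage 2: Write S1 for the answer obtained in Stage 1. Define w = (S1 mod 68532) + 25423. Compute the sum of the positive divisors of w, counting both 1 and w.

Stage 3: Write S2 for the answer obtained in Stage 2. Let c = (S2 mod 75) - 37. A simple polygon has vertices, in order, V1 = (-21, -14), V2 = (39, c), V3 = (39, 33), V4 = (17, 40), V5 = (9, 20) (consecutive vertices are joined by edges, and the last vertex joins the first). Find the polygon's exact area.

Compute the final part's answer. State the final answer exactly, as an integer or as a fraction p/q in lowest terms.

Stage 1: remainder = value at the root: 9*(3)^4 - 5*(3)^3 + 3*(3)^2 + 6*(3)^1 - 1 = (729) + (-135) + (27) + (18) + (-1) = 638; answer 638
Stage 2: S1 = 638; w = 26061; 26061 = 3 * 7 * 17 * 73; sigma = (1 + 3) * (1 + 7) * (1 + 17) * (1 + 73) = 4 * 8 * 18 * 74 = 42624; answer 42624
Stage 3: S2 = 42624; c = -13; cross terms: (-21*-13 - 39*-14)=819, (39*33 - 39*-13)=1794, (39*40 - 17*33)=999, (17*20 - 9*40)=-20, (9*-14 - -21*20)=294; twice the area = |3886| = 3886; area = 1943; answer 1943

1943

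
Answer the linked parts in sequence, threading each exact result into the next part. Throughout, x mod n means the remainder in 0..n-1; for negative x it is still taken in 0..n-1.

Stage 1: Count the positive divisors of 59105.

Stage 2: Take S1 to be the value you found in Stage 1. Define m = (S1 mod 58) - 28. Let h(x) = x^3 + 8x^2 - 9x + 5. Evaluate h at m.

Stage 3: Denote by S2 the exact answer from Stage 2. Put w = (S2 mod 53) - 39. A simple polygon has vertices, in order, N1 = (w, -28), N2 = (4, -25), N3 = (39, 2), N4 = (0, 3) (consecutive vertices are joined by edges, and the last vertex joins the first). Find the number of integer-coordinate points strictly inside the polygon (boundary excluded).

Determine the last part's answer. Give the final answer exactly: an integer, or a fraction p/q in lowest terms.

941

Stage 1: 59105 = 5 * 11821; number of divisors = (1+1) * (1+1) = 4; answer 4
Stage 2: S1 = 4; m = -24; 1*(-24)^3 + 8*(-24)^2 - 9*(-24)^1 + 5 = (-13824) + (4608) + (216) + (5) = -8995; answer -8995
Stage 3: S2 = -8995; w = -24; cross terms: (-24*-25 - 4*-28)=712, (4*2 - 39*-25)=983, (39*3 - 0*2)=117, (0*-28 - -24*3)=72; twice the area = |1884| = 1884; area = 942; boundary points = 1 + 1 + 1 + 1 = 4; strictly interior points = area - boundary/2 + 1 = 941; answer 941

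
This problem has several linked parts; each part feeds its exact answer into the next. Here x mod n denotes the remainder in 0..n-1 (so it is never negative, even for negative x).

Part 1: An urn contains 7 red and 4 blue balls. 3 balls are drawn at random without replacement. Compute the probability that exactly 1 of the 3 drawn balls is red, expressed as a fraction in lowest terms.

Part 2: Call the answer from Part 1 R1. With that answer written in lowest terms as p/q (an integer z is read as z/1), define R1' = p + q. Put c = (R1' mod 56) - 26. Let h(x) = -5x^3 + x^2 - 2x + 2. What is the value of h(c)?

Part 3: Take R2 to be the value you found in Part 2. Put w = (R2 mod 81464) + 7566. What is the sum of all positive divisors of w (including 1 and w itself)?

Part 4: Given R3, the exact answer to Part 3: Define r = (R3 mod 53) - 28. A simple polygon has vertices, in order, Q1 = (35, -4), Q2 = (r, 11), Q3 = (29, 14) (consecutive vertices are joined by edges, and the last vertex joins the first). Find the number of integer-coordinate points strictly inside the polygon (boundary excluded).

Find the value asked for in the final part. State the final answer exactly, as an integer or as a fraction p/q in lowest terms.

400

Part 1: total draws C(11,3) = 165; favorable C(7,1)*C(4,2) = 42; P = 14/55; answer 14/55
Part 2: R1 = 14/55; threaded value p + q = 69; c = -13; -5*(-13)^3 + 1*(-13)^2 - 2*(-13)^1 + 2 = (10985) + (169) + (26) + (2) = 11182; answer 11182
Part 3: R2 = 11182; w = 18748; 18748 = 2^2 * 43 * 109; sigma = (1 + 2 + 4) * (1 + 43) * (1 + 109) = 7 * 44 * 110 = 33880; answer 33880
Part 4: R3 = 33880; r = -15; cross terms: (35*11 - -15*-4)=325, (-15*14 - 29*11)=-529, (29*-4 - 35*14)=-606; twice the area = |-810| = 810; area = 405; boundary points = 5 + 1 + 6 = 12; strictly interior points = area - boundary/2 + 1 = 400; answer 400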